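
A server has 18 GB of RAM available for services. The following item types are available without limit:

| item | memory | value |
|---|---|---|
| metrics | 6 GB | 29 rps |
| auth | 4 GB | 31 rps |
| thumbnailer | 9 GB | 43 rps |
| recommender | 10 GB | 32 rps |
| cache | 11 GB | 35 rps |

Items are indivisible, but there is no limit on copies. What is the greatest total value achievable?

124 rps

Best value-per-unit is auth at 31/4, and filling with it alone uses memory 4×4=16. No mix of the others beats 4×31 = 124.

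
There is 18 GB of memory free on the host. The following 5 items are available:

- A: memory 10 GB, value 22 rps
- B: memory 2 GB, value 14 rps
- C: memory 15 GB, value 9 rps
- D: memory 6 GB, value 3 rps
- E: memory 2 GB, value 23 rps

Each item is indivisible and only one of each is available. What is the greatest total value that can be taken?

Check high-value combinations within 18 GB:
- A+B+E: memory 10+2+2=14, value 22+14+23=59
- A+D+E: memory 10+6+2=18, value 22+3+23=48
- A+E: memory 10+2=12, value 22+23=45
- B+D+E: memory 2+6+2=10, value 14+3+23=40
- A+B+D: memory 10+2+6=18, value 22+14+3=39
Best: 59 rps.

59 rps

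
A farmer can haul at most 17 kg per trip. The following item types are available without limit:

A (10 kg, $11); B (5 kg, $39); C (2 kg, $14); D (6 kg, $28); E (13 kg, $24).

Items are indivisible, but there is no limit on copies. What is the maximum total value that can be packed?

Best value-per-unit is B at 39/5; filling with it alone gives 3×39 = 117.
Optimal mix: 3×B + 1×C → weight 17, value 131.

$131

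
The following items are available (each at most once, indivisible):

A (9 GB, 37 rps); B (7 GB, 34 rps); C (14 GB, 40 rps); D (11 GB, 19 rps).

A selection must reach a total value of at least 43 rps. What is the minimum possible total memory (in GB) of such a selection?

Subsets with value ≥ 43, sorted by total memory:
- A+B: memory 16, value 71
- B+D: memory 18, value 53
- A+D: memory 20, value 56
Minimum memory: 16 GB.

16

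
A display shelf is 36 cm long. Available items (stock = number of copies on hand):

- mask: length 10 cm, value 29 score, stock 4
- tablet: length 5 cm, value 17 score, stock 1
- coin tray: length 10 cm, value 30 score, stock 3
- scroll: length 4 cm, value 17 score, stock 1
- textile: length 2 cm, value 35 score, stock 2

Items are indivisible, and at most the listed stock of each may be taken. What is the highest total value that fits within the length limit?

164 score

Best selections within length 36 and stock limits:
- 1×tablet + 2×coin tray + 1×scroll + 2×textile: length 33, value 164
- 1×mask + 1×tablet + 1×coin tray + 1×scroll + 2×textile: length 33, value 163
Best: 164 score.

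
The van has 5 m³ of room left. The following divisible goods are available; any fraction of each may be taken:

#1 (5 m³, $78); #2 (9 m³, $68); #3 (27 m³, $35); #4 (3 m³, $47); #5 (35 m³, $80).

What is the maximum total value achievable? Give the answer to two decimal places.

Take in order of value per unit:
- #4 (47/3 per unit): all 3 → value 47, running total 47.00
- #1 (78/5 per unit): 2 of 5 → value 2×78/5 = 31.2000, running total 78.20
Total 78.20.

78.20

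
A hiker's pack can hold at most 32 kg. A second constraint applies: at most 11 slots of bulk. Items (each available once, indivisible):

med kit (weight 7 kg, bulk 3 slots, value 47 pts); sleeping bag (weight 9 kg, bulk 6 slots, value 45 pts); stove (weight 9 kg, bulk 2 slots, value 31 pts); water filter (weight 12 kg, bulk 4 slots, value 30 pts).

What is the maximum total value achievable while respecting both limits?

123 pts

Feasible sets respecting both limits:
- med kit+sleeping bag+stove: weight 25, bulk 11, value 123
- med kit+stove+water filter: weight 28, bulk 9, value 108
- med kit+sleeping bag: weight 16, bulk 9, value 92
- med kit+stove: weight 16, bulk 5, value 78
Best: 123 pts.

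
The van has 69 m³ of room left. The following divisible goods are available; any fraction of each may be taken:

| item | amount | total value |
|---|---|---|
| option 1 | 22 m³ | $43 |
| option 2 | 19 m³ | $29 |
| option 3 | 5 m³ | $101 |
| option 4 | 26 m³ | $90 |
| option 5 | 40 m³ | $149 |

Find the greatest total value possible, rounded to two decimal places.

Take in order of value per unit:
- option 3 (101/5 per unit): all 5 → value 101, running total 101.00
- option 5 (149/40 per unit): all 40 → value 149, running total 250.00
- option 4 (90/26 per unit): 24 of 26 → value 24×90/26 = 83.0769, running total 333.08
Total 333.08.

333.08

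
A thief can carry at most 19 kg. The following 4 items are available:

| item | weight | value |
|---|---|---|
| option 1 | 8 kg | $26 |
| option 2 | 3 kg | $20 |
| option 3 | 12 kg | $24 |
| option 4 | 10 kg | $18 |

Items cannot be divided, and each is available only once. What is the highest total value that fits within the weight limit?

$46

Check high-value combinations within 19 kg:
- option 1+option 2: weight 8+3=11, value 26+20=46
- option 2+option 3: weight 3+12=15, value 20+24=44
- option 1+option 4: weight 8+10=18, value 26+18=44
- option 2+option 4: weight 3+10=13, value 20+18=38
Best: $46.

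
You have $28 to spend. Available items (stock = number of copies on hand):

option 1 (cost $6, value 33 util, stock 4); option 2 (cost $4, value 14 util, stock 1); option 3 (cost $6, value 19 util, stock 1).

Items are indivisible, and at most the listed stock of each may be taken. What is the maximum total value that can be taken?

Top feasible selections:
- 4×option 1 + 1×option 2: cost 28, value 146
- 4×option 1: cost 24, value 132
- 3×option 1 + 1×option 2 + 1×option 3: cost 28, value 132
Best: 146 util.

146 util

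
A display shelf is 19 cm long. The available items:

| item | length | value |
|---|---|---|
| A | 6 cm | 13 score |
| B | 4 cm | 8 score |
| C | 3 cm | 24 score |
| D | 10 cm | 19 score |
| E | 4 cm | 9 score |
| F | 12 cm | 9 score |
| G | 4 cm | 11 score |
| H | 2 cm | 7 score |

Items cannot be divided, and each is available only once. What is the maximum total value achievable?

This is a 0/1 knapsack; check combinations near the capacity.
- A+C+E+G+H: length 6+3+4+4+2=19, value 13+24+9+11+7=64
- A+B+C+G+H: length 6+4+3+4+2=19, value 13+8+24+11+7=63
- A+B+C+E+H: length 6+4+3+4+2=19, value 13+8+24+9+7=61
Best: 64 score.

64 score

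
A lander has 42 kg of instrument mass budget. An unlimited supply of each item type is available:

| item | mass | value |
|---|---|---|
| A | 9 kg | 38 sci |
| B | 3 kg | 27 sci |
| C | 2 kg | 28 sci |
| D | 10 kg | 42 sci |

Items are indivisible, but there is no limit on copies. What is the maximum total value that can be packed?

588 sci

Best value-per-unit is C at 28/2, and filling with it alone uses mass 21×2=42. No mix of the others beats 21×28 = 588.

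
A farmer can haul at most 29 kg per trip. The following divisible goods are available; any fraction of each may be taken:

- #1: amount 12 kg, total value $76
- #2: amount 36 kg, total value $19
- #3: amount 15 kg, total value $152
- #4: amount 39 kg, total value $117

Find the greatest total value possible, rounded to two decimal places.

Take in order of value per unit:
- #3 (152/15 per unit): all 15 → value 152, running total 152.00
- #1 (76/12 per unit): all 12 → value 76, running total 228.00
- #4 (117/39 per unit): 2 of 39 → value 2×117/39 = 6.0000, running total 234.00
Total 234.00.

234.00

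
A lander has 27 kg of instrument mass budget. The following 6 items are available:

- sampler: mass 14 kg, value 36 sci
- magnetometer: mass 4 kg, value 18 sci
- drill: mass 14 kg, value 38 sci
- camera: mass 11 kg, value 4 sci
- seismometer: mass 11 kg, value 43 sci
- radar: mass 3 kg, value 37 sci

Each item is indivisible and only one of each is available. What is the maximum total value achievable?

98 sci

Check high-value combinations within 27 kg:
- magnetometer+seismometer+radar: mass 4+11+3=18, value 18+43+37=98
- magnetometer+drill+radar: mass 4+14+3=21, value 18+38+37=93
- sampler+magnetometer+radar: mass 14+4+3=21, value 36+18+37=91
Best: 98 sci.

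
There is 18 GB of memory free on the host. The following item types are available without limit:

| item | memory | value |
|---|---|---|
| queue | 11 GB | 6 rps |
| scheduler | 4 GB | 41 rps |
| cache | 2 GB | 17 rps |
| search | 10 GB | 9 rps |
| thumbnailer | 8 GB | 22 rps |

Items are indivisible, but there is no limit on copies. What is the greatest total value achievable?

181 rps

Best value-per-unit is scheduler at 41/4; filling with it alone gives 4×41 = 164.
Optimal mix: 4×scheduler + 1×cache → memory 18, value 181.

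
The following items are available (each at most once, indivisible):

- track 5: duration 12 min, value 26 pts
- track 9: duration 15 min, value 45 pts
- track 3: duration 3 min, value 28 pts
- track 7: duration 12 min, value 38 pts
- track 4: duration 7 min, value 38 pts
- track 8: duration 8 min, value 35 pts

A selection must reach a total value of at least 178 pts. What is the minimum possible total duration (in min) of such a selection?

45

Subsets with value ≥ 178, sorted by total duration:
- track 9+track 3+track 7+track 4+track 8: duration 45, value 184
- track 5+track 9+track 7+track 4+track 8: duration 54, value 182
Minimum duration: 45 min.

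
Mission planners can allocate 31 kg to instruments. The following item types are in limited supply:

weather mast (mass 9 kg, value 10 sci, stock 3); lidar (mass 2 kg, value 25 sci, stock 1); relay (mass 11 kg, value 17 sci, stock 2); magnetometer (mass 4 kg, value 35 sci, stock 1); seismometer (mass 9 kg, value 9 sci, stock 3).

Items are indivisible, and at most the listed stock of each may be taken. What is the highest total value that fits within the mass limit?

Top feasible selections:
- 1×lidar + 2×relay + 1×magnetometer: mass 28, value 94
- 1×weather mast + 1×lidar + 1×relay + 1×magnetometer: mass 26, value 87
- 1×lidar + 1×relay + 1×magnetometer + 1×seismometer: mass 26, value 86
- 2×weather mast + 1×lidar + 1×magnetometer: mass 24, value 80
Best: 94 sci.

94 sci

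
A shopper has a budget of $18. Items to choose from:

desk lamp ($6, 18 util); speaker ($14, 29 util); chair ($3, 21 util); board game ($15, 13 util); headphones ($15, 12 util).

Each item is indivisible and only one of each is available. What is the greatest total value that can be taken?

This is a 0/1 knapsack; check combinations near the capacity.
- speaker+chair: cost 14+3=17, value 29+21=50
- desk lamp+chair: cost 6+3=9, value 18+21=39
- chair+board game: cost 3+15=18, value 21+13=34
Best: 50 util.

50 util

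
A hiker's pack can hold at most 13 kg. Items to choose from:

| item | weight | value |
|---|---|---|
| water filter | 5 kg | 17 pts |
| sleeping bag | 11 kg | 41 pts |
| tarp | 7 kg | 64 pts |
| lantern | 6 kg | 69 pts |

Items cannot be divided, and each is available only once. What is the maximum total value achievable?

Check high-value combinations within 13 kg:
- tarp+lantern: weight 7+6=13, value 64+69=133
- water filter+lantern: weight 5+6=11, value 17+69=86
- water filter+tarp: weight 5+7=12, value 17+64=81
- lantern: weight 6, value 69
Best: 133 pts.

133 pts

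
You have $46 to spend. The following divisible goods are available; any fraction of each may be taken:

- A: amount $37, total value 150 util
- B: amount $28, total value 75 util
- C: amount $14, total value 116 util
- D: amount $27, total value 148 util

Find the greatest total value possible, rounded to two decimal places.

Take in order of value per unit:
- C (116/14 per unit): all 14 → value 116, running total 116.00
- D (148/27 per unit): all 27 → value 148, running total 264.00
- A (150/37 per unit): 5 of 37 → value 5×150/37 = 20.2703, running total 284.27
Total 284.27.

284.27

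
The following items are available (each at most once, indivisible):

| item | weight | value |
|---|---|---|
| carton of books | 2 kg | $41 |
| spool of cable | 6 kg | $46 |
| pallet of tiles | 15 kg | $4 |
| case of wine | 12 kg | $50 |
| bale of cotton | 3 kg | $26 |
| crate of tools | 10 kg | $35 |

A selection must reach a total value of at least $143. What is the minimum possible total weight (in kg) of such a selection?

Subsets with value ≥ 143, sorted by total weight:
- carton of books+spool of cable+bale of cotton+crate of tools: weight 21, value 148
- carton of books+spool of cable+case of wine+bale of cotton: weight 23, value 163
- carton of books+case of wine+bale of cotton+crate of tools: weight 27, value 152
Minimum weight: 21 kg.

21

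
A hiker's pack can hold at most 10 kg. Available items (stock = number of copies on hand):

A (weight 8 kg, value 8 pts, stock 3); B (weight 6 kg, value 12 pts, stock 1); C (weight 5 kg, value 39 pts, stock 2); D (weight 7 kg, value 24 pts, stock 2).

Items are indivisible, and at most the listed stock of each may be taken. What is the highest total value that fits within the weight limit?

78 pts

Best selections within weight 10 and stock limits:
- 2×C: weight 10, value 78
- 1×C: weight 5, value 39
- 1×D: weight 7, value 24
- 1×B: weight 6, value 12
Best: 78 pts.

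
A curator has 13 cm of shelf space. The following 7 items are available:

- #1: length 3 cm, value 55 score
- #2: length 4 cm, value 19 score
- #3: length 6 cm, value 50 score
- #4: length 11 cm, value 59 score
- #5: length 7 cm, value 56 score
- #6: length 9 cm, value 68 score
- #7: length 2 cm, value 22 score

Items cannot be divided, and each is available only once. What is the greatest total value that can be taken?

This is a 0/1 knapsack; check combinations near the capacity.
- #1+#5+#7: length 3+7+2=12, value 55+56+22=133
- #1+#3+#7: length 3+6+2=11, value 55+50+22=127
- #1+#2+#3: length 3+4+6=13, value 55+19+50=124
- #1+#6: length 3+9=12, value 55+68=123
- #1+#5: length 3+7=10, value 55+56=111
Best: 133 score.

133 score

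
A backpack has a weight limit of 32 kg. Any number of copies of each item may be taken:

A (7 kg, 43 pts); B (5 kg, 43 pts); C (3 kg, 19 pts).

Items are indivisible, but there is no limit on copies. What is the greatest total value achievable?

258 pts

Best value-per-unit is B at 43/5; filling with it alone gives 6×43 = 258.
Optimal mix: 1×A + 5×B → weight 32, value 258.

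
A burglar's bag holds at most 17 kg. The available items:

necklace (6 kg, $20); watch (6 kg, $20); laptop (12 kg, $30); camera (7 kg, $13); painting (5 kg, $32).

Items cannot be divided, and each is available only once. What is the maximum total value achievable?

$72

Check high-value combinations within 17 kg:
- necklace+watch+painting: weight 6+6+5=17, value 20+20+32=72
- laptop+painting: weight 12+5=17, value 30+32=62
- necklace+painting: weight 6+5=11, value 20+32=52
- watch+painting: weight 6+5=11, value 20+32=52
- camera+painting: weight 7+5=12, value 13+32=45
Best: $72.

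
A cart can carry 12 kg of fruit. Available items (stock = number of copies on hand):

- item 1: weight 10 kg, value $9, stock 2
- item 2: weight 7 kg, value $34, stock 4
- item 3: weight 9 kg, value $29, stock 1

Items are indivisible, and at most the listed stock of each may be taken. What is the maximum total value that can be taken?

Top feasible selections:
- 1×item 2: weight 7, value 34
- 1×item 3: weight 9, value 29
- 1×item 1: weight 10, value 9
Best: $34.

$34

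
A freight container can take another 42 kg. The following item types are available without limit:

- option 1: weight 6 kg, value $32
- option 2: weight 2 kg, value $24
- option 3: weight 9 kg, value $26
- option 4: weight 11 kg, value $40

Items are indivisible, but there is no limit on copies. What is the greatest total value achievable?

Best value-per-unit is option 2 at 24/2, and filling with it alone uses weight 21×2=42. No mix of the others beats 21×24 = 504.

$504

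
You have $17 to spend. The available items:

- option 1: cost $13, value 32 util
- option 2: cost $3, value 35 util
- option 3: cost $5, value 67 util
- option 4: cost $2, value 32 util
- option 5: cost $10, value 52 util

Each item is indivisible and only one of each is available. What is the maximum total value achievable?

151 util

Check high-value combinations within $17:
- option 3+option 4+option 5: cost 5+2+10=17, value 67+32+52=151
- option 2+option 3+option 4: cost 3+5+2=10, value 35+67+32=134
- option 3+option 5: cost 5+10=15, value 67+52=119
- option 2+option 4+option 5: cost 3+2+10=15, value 35+32+52=119
- option 2+option 3: cost 3+5=8, value 35+67=102
Best: 151 util.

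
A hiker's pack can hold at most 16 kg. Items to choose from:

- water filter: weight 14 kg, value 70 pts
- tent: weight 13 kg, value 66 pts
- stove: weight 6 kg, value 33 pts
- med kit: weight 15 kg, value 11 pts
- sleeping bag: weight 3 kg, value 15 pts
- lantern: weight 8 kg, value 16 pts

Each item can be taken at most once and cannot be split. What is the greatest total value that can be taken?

81 pts

Check high-value combinations within 16 kg:
- tent+sleeping bag: weight 13+3=16, value 66+15=81
- water filter: weight 14, value 70
- tent: weight 13, value 66
- stove+lantern: weight 6+8=14, value 33+16=49
- stove+sleeping bag: weight 6+3=9, value 33+15=48
Best: 81 pts.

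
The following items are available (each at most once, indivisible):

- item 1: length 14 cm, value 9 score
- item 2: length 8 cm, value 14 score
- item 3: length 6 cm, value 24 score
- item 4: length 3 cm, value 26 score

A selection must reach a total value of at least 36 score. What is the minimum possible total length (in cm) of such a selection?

9

Subsets with value ≥ 36, sorted by total length:
- item 3+item 4: length 9, value 50
- item 2+item 4: length 11, value 40
- item 2+item 3: length 14, value 38
- item 2+item 3+item 4: length 17, value 64
Minimum length: 9 cm.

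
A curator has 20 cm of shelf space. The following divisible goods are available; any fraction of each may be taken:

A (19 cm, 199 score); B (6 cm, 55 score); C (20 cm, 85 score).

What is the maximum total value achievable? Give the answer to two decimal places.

Take in order of value per unit:
- A (199/19 per unit): all 19 → value 199, running total 199.00
- B (55/6 per unit): 1 of 6 → value 1×55/6 = 9.1667, running total 208.17
Total 208.17.

208.17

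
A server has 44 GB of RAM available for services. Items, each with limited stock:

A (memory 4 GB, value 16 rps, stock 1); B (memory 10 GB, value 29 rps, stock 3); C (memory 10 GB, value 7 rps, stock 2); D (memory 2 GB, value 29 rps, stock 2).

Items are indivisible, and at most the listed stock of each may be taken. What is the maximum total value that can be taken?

161 rps

Best selections within memory 44 and stock limits:
- 1×A + 3×B + 2×D: memory 38, value 161
- 3×B + 1×C + 2×D: memory 44, value 152
- 3×B + 2×D: memory 34, value 145
- 1×A + 2×B + 1×C + 2×D: memory 38, value 139
Best: 161 rps.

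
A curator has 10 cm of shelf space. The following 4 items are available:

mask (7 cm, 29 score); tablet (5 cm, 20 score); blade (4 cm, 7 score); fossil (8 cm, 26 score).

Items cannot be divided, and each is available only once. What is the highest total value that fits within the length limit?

29 score

This is a 0/1 knapsack; check combinations near the capacity.
- mask: length 7, value 29
- tablet+blade: length 5+4=9, value 20+7=27
- fossil: length 8, value 26
- tablet: length 5, value 20
Best: 29 score.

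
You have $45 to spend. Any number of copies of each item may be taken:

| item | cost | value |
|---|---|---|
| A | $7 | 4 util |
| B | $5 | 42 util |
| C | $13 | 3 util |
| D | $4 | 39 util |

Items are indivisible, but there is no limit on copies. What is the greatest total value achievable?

Best value-per-unit is D at 39/4; filling with it alone gives 11×39 = 429.
Optimal mix: 1×B + 10×D → cost 45, value 432.

432 util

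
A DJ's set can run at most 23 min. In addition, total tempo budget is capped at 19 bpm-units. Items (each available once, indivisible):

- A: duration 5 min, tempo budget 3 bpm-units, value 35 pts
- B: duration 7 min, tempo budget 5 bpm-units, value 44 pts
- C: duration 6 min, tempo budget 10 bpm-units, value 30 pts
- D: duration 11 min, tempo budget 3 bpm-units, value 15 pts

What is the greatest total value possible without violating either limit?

109 pts

Feasible sets respecting both limits:
- A+B+C: duration 18, tempo budget 18, value 109
- A+B+D: duration 23, tempo budget 11, value 94
- A+C+D: duration 22, tempo budget 16, value 80
Best: 109 pts.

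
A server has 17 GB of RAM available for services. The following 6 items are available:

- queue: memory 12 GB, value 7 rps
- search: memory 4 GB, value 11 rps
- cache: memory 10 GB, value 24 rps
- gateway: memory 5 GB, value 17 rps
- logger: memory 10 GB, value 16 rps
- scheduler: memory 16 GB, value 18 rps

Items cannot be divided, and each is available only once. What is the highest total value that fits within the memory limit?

This is a 0/1 knapsack; check combinations near the capacity.
- cache+gateway: memory 10+5=15, value 24+17=41
- search+cache: memory 4+10=14, value 11+24=35
- gateway+logger: memory 5+10=15, value 17+16=33
Best: 41 rps.

41 rps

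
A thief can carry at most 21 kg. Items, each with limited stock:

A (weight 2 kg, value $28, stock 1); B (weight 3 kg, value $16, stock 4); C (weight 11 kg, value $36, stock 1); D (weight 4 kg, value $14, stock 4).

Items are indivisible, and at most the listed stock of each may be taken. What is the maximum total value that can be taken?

$106

Best selections within weight 21 and stock limits:
- 1×A + 4×B + 1×D: weight 18, value 106
- 1×A + 3×B + 2×D: weight 19, value 104
Best: $106.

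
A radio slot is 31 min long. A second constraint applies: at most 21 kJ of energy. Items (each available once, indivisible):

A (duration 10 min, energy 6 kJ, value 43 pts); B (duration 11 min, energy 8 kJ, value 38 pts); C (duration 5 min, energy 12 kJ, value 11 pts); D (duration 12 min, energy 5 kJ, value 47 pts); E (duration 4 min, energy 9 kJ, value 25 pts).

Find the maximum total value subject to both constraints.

115 pts

Feasible sets respecting both limits:
- A+D+E: duration 26, energy 20, value 115
- A+D: duration 22, energy 11, value 90
- B+D: duration 23, energy 13, value 85
- A+B: duration 21, energy 14, value 81
Best: 115 pts.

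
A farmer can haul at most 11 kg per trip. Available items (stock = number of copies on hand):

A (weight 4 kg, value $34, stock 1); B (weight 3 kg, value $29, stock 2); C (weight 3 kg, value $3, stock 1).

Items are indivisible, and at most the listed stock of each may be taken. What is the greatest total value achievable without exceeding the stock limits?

$92

Top feasible selections:
- 1×A + 2×B: weight 10, value 92
- 1×A + 1×B + 1×C: weight 10, value 66
- 1×A + 1×B: weight 7, value 63
Best: $92.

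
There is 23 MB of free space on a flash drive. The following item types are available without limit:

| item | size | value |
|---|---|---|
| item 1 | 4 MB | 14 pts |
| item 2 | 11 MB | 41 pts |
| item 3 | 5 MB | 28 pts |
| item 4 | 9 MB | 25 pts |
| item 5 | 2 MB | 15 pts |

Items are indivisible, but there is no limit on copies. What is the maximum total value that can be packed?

Best value-per-unit is item 5 at 15/2, and filling with it alone uses size 11×2=22. No mix of the others beats 11×15 = 165.

165 pts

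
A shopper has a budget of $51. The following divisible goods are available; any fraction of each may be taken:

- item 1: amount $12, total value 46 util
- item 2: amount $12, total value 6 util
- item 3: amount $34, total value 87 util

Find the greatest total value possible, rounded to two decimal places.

Take in order of value per unit:
- item 1 (46/12 per unit): all 12 → value 46, running total 46.00
- item 3 (87/34 per unit): all 34 → value 87, running total 133.00
- item 2 (6/12 per unit): 5 of 12 → value 5×6/12 = 2.5000, running total 135.50
Total 135.50.

135.50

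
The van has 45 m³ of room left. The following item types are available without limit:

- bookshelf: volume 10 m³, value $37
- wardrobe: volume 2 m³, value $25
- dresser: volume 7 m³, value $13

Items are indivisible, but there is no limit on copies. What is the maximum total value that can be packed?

$550

Best value-per-unit is wardrobe at 25/2, and filling with it alone uses volume 22×2=44. No mix of the others beats 22×25 = 550.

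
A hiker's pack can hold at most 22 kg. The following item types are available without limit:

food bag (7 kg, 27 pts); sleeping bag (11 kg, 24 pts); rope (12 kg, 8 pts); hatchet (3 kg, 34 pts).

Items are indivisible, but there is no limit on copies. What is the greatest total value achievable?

238 pts

Best value-per-unit is hatchet at 34/3, and filling with it alone uses weight 7×3=21. No mix of the others beats 7×34 = 238.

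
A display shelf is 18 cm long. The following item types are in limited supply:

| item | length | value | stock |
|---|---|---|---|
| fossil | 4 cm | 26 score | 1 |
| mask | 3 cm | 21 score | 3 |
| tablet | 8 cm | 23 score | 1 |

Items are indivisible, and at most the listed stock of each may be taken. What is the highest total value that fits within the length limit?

91 score

Best selections within length 18 and stock limits:
- 1×fossil + 2×mask + 1×tablet: length 18, value 91
- 1×fossil + 3×mask: length 13, value 89
- 3×mask + 1×tablet: length 17, value 86
- 1×fossil + 1×mask + 1×tablet: length 15, value 70
Best: 91 score.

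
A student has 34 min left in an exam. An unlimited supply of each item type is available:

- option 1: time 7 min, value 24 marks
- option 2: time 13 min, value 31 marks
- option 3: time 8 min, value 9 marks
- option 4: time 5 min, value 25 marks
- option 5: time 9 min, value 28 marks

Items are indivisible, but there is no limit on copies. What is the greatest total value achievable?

Best value-per-unit is option 4 at 25/5; filling with it alone gives 6×25 = 150.
Optimal mix: 5×option 4 + 1×option 5 → time 34, value 153.

153 marks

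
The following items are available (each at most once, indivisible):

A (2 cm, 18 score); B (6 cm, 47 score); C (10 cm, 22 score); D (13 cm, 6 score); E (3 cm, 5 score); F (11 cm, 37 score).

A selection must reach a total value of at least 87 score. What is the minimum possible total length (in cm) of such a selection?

Subsets with value ≥ 87, sorted by total length:
- A+B+C: length 18, value 87
- A+B+F: length 19, value 102
- B+E+F: length 20, value 89
Minimum length: 18 cm.

18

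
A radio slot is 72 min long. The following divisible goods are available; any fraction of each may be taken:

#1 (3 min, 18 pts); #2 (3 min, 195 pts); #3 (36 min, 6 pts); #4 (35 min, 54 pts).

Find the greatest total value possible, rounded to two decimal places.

272.17

Take in order of value per unit:
- #2 (195/3 per unit): all 3 → value 195, running total 195.00
- #1 (18/3 per unit): all 3 → value 18, running total 213.00
- #4 (54/35 per unit): all 35 → value 54, running total 267.00
- #3 (6/36 per unit): 31 of 36 → value 31×6/36 = 5.1667, running total 272.17
Total 272.17.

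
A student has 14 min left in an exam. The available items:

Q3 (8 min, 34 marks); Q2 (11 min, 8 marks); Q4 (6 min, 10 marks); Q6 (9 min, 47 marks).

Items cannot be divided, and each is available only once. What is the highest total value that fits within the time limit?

Check high-value combinations within 14 min:
- Q6: time 9, value 47
- Q3+Q4: time 8+6=14, value 34+10=44
- Q3: time 8, value 34
- Q4: time 6, value 10
- Q2: time 11, value 8
Best: 47 marks.

47 marks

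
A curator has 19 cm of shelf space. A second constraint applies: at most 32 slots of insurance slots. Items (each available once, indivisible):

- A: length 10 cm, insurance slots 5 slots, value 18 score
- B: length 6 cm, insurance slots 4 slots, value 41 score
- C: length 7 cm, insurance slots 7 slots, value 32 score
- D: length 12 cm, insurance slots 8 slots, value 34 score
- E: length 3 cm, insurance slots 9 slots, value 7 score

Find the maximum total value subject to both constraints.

80 score

Feasible sets respecting both limits:
- B+C+E: length 16, insurance slots 20, value 80
- B+D: length 18, insurance slots 12, value 75
- B+C: length 13, insurance slots 11, value 73
- C+D: length 19, insurance slots 15, value 66
Best: 80 score.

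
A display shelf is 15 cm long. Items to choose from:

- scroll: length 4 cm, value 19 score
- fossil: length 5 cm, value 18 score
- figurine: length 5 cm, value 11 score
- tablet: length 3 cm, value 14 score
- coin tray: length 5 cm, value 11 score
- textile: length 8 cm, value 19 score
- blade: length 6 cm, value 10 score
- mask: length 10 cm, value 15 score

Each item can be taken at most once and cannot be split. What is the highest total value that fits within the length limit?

52 score

Check high-value combinations within 15 cm:
- scroll+tablet+textile: length 4+3+8=15, value 19+14+19=52
- scroll+fossil+tablet: length 4+5+3=12, value 19+18+14=51
- scroll+fossil+figurine: length 4+5+5=14, value 19+18+11=48
- scroll+fossil+coin tray: length 4+5+5=14, value 19+18+11=48
Best: 52 score.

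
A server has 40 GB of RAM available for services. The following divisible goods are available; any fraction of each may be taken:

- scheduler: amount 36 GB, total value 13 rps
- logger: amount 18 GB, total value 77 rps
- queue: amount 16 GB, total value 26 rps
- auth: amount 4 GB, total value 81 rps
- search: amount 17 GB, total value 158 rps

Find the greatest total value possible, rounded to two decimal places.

Take in order of value per unit:
- auth (81/4 per unit): all 4 → value 81, running total 81.00
- search (158/17 per unit): all 17 → value 158, running total 239.00
- logger (77/18 per unit): all 18 → value 77, running total 316.00
- queue (26/16 per unit): 1 of 16 → value 1×26/16 = 1.6250, running total 317.63
Total 317.63.

317.63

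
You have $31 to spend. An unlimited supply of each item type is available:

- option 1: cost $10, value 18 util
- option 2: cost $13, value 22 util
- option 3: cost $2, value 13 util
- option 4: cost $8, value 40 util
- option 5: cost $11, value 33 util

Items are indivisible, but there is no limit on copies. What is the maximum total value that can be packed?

Best value-per-unit is option 3 at 13/2, and filling with it alone uses cost 15×2=30. No mix of the others beats 15×13 = 195.

195 util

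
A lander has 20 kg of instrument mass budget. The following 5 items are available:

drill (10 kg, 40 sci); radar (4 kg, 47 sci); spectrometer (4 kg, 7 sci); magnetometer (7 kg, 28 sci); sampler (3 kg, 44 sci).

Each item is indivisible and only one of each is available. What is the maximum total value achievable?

131 sci

Check high-value combinations within 20 kg:
- drill+radar+sampler: mass 10+4+3=17, value 40+47+44=131
- radar+spectrometer+magnetometer+sampler: mass 4+4+7+3=18, value 47+7+28+44=126
- radar+magnetometer+sampler: mass 4+7+3=14, value 47+28+44=119
- drill+magnetometer+sampler: mass 10+7+3=20, value 40+28+44=112
- radar+spectrometer+sampler: mass 4+4+3=11, value 47+7+44=98
Best: 131 sci.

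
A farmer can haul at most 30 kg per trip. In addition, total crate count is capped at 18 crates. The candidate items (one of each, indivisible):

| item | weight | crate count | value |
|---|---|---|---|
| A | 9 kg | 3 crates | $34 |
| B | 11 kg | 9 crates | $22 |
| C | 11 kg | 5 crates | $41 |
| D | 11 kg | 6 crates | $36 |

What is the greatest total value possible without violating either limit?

Feasible sets respecting both limits:
- C+D: weight 22, crate count 11, value 77
- A+C: weight 20, crate count 8, value 75
- A+D: weight 20, crate count 9, value 70
- B+C: weight 22, crate count 14, value 63
Best: $77.

$77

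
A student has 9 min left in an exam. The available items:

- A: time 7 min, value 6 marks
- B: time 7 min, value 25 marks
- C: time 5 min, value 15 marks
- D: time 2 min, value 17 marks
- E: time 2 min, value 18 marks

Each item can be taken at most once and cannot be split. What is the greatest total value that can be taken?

This is a 0/1 knapsack; check combinations near the capacity.
- C+D+E: time 5+2+2=9, value 15+17+18=50
- B+E: time 7+2=9, value 25+18=43
- B+D: time 7+2=9, value 25+17=42
- D+E: time 2+2=4, value 17+18=35
- C+E: time 5+2=7, value 15+18=33
Best: 50 marks.

50 marks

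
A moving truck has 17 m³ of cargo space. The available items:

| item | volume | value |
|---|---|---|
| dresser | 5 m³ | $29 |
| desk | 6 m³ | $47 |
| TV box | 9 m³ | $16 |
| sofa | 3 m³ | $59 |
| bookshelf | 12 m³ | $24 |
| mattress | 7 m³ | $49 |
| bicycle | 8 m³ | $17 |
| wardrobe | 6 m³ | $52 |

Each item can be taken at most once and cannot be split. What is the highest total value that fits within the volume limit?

$160

This is a 0/1 knapsack; check combinations near the capacity.
- sofa+mattress+wardrobe: volume 3+7+6=16, value 59+49+52=160
- desk+sofa+wardrobe: volume 6+3+6=15, value 47+59+52=158
- desk+sofa+mattress: volume 6+3+7=16, value 47+59+49=155
- dresser+sofa+wardrobe: volume 5+3+6=14, value 29+59+52=140
- dresser+sofa+mattress: volume 5+3+7=15, value 29+59+49=137
Best: $160.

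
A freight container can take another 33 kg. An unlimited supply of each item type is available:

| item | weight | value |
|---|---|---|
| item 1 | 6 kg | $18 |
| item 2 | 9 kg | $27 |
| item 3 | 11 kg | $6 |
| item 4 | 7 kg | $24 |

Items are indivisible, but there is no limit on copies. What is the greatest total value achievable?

$108

Best value-per-unit is item 4 at 24/7; filling with it alone gives 4×24 = 96.
Optimal mix: 2×item 1 + 3×item 4 → weight 33, value 108.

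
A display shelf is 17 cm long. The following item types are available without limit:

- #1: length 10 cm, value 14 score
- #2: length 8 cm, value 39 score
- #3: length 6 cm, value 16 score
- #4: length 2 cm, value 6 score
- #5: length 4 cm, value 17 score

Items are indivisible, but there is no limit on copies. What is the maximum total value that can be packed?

Best value-per-unit is #2 at 39/8, and filling with it alone uses length 2×8=16. No mix of the others beats 2×39 = 78.

78 score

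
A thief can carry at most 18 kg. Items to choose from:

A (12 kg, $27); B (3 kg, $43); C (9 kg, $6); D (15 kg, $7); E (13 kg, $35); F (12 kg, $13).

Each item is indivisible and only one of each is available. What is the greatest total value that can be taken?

$78

Check high-value combinations within 18 kg:
- B+E: weight 3+13=16, value 43+35=78
- A+B: weight 12+3=15, value 27+43=70
- B+F: weight 3+12=15, value 43+13=56
- B+D: weight 3+15=18, value 43+7=50
- B+C: weight 3+9=12, value 43+6=49
Best: $78.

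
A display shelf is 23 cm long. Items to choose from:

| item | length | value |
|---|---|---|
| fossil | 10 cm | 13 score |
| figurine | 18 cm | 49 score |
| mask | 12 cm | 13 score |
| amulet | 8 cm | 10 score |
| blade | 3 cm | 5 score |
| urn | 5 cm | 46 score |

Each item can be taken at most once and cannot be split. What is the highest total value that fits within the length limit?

Check high-value combinations within 23 cm:
- figurine+urn: length 18+5=23, value 49+46=95
- fossil+amulet+urn: length 10+8+5=23, value 13+10+46=69
- fossil+blade+urn: length 10+3+5=18, value 13+5+46=64
- mask+blade+urn: length 12+3+5=20, value 13+5+46=64
- amulet+blade+urn: length 8+3+5=16, value 10+5+46=61
Best: 95 score.

95 score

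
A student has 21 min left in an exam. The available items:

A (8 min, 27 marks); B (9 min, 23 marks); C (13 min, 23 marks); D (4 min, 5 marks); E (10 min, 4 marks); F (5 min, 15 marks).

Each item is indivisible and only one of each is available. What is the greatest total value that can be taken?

55 marks

Check high-value combinations within 21 min:
- A+B+D: time 8+9+4=21, value 27+23+5=55
- A+B: time 8+9=17, value 27+23=50
- A+C: time 8+13=21, value 27+23=50
Best: 55 marks.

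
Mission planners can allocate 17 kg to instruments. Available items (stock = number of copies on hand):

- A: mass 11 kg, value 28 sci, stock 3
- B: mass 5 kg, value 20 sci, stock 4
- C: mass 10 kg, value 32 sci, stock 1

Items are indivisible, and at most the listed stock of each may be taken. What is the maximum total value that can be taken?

60 sci

Best selections within mass 17 and stock limits:
- 3×B: mass 15, value 60
- 1×B + 1×C: mass 15, value 52
Best: 60 sci.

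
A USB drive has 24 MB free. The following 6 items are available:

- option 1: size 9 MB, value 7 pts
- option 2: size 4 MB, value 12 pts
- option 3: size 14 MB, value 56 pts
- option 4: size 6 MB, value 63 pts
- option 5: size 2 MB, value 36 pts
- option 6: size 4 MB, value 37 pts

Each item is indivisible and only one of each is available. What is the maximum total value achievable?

Check high-value combinations within 24 MB:
- option 3+option 4+option 6: size 14+6+4=24, value 56+63+37=156
- option 3+option 4+option 5: size 14+6+2=22, value 56+63+36=155
- option 2+option 4+option 5+option 6: size 4+6+2+4=16, value 12+63+36+37=148
- option 1+option 4+option 5+option 6: size 9+6+2+4=21, value 7+63+36+37=143
- option 2+option 3+option 5+option 6: size 4+14+2+4=24, value 12+56+36+37=141
Best: 156 pts.

156 pts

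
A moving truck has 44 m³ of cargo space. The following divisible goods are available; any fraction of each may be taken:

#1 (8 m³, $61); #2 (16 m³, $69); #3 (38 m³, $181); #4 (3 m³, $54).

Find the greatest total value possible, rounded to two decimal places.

Take in order of value per unit:
- #4 (54/3 per unit): all 3 → value 54, running total 54.00
- #1 (61/8 per unit): all 8 → value 61, running total 115.00
- #3 (181/38 per unit): 33 of 38 → value 33×181/38 = 157.1842, running total 272.18
Total 272.18.

272.18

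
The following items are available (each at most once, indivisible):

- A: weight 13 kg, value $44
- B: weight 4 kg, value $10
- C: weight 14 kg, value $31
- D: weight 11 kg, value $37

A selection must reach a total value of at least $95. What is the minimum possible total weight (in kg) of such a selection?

38

Subsets with value ≥ 95, sorted by total weight:
- A+C+D: weight 38, value 112
- A+B+C+D: weight 42, value 122
Minimum weight: 38 kg.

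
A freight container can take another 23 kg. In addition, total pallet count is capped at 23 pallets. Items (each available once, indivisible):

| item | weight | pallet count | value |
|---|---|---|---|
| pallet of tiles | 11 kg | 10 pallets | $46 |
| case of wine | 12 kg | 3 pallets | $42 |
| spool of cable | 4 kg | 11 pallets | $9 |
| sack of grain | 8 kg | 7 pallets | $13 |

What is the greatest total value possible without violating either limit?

$88

Feasible sets respecting both limits:
- pallet of tiles+case of wine: weight 23, pallet count 13, value 88
- pallet of tiles+sack of grain: weight 19, pallet count 17, value 59
- pallet of tiles+spool of cable: weight 15, pallet count 21, value 55
Best: $88.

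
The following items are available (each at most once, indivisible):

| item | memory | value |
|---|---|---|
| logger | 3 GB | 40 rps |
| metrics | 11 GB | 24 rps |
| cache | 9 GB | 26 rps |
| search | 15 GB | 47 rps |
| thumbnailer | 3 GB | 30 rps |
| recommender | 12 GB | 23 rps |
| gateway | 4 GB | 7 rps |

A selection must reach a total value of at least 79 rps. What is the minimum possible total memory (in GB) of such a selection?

Subsets with value ≥ 79, sorted by total memory:
- logger+cache+thumbnailer: memory 15, value 96
- logger+metrics+thumbnailer: memory 17, value 94
- logger+thumbnailer+recommender: memory 18, value 93
Minimum memory: 15 GB.

15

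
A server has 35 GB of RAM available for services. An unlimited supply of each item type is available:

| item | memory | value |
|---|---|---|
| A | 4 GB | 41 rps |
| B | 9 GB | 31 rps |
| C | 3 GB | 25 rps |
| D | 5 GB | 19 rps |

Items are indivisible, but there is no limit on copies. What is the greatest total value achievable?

353 rps

Best value-per-unit is A at 41/4; filling with it alone gives 8×41 = 328.
Optimal mix: 8×A + 1×C → memory 35, value 353.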